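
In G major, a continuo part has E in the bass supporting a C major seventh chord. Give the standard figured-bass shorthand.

E is the third of C major seventh, so the chord is in first inversion.
A seventh chord in first inversion is figured 6/5/3, conventionally abbreviated 6/5.

6/5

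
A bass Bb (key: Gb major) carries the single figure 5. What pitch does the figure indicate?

F

Counting 4 letter steps above Bb lands on F; in Gb major, that letter is F.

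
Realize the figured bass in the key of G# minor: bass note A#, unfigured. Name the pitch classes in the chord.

An unfigured bass implies 5/3.
A third above A# in this key is C#.
A fifth above A# in this key is E.
Together with the bass A#, this spells A# diminished in root position.

A#, C#, E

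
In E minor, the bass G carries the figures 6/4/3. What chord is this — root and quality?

C major seventh

The figures 6/4/3 indicate a seventh chord in second inversion.
In second inversion the root lies a fourth above the bass: a fourth above G in E minor is C.
The chord tones are G, B, C, E, giving C major seventh.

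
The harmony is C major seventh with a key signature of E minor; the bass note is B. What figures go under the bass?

4/2

B is the seventh of C major seventh, so the chord is in third inversion.
A seventh chord in third inversion is figured 6/4/2, conventionally abbreviated 4/2.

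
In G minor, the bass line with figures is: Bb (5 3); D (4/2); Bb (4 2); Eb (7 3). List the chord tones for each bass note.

Bb (5/3): Bb, D, F.
D (6/4/2): D, Eb, G, Bb.
Bb (6/4/2): Bb, C, Eb, G.
Eb (7/5/3): Eb, G, Bb, D.

Bb, D, F | D, Eb, G, Bb | Bb, C, Eb, G | Eb, G, Bb, D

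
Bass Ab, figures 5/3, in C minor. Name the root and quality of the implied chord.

Ab major

The figures 5/3 indicate a triad in root position.
In root position the bass is the root, so the root is Ab.
The chord tones are Ab, C, Eb, giving Ab major.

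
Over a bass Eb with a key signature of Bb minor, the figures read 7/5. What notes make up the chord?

Eb, Gb, Bb, Db

The written figures 7/5 are shorthand for 7/5/3: the 3 is implied.
A third above Eb in this key is Gb.
A fifth above Eb in this key is Bb.
A seventh above Eb in this key is Db.
Together with the bass Eb, this spells Eb minor seventh in root position.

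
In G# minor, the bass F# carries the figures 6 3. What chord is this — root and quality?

D# minor

The figures 6 3 indicate a triad in first inversion.
In first inversion the root lies a sixth above the bass: a sixth above F# in G# minor is D#.
The chord tones are F#, A#, D#, giving D# minor.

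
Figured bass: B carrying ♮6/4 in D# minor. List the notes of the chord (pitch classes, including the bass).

A fourth above B in this key is E#.
A sixth above B in this key is G#, made natural (G) by the ♮ figure.

B, E#, G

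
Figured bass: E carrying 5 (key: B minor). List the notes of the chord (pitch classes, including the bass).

E, G, B

The written figures 5 are shorthand for 5/3: the 3 is implied.
A third above E in this key is G.
A fifth above E in this key is B.
Together with the bass E, this spells E minor in root position.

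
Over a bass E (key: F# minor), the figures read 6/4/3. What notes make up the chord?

A third above E in this key is G#.
A fourth above E in this key is A.
A sixth above E in this key is C#.
Together with the bass E, this spells A major seventh in second inversion.

E, G#, A, C#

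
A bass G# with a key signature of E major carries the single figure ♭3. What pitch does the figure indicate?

Counting 2 letter steps above G# lands on B; in E major, that letter is B.
The b3 figure lowers it a semitone, giving Bb.

Bb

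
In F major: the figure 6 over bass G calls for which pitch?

E

Counting 5 letter steps above G lands on E; in F major, that letter is E.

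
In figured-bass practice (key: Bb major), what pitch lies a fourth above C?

Counting 3 letter steps above C lands on F; in Bb major, that letter is F.

F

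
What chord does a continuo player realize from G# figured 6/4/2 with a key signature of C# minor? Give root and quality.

A major seventh

The figures 6/4/2 indicate a seventh chord in third inversion.
In third inversion the root lies a second above the bass: a second above G# in C# minor is A.
The chord tones are G#, A, C#, E, giving A major seventh.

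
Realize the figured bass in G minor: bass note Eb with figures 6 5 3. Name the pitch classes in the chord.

A third above Eb in this key is G.
A fifth above Eb in this key is Bb.
A sixth above Eb in this key is C.
Together with the bass Eb, this spells C minor seventh in first inversion.

Eb, G, Bb, C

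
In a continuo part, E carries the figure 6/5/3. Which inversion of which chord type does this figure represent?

seventh chord, first inversion

Intervals of 6/5/3 above the bass form a seventh chord; the bass is the third, so this is first inversion.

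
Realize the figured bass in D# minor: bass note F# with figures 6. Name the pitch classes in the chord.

F#, A#, D#

The written figures 6 are shorthand for 6/3: the 3 is implied.
A third above F# in this key is A#.
A sixth above F# in this key is D#.
Together with the bass F#, this spells D# minor in first inversion.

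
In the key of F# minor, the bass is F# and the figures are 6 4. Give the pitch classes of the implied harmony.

F#, B, D

A fourth above F# in this key is B.
A sixth above F# in this key is D.
Together with the bass F#, this spells B minor in second inversion.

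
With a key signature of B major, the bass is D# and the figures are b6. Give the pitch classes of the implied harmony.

D#, F#, Bb

The written figures b6 are shorthand for 6/3: the 3 is implied.
A third above D# in this key is F#.
A sixth above D# in this key is B, lowered to Bb by the flat.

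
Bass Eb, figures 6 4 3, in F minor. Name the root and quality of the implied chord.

Ab major seventh

The figures 6 4 3 indicate a seventh chord in second inversion.
In second inversion the root lies a fourth above the bass: a fourth above Eb in F minor is Ab.
The chord tones are Eb, G, Ab, C, giving Ab major seventh.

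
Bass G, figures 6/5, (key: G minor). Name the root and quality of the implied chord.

The figures 6/5 indicate a seventh chord in first inversion.
In first inversion the root lies a sixth above the bass: a sixth above G in G minor is Eb.
The chord tones are G, Bb, D, Eb, giving Eb major seventh.

Eb major seventh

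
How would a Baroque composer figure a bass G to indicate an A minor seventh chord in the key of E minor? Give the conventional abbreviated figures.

4/2

G is the seventh of A minor seventh, so the chord is in third inversion.
A seventh chord in third inversion is figured 6/4/2, conventionally abbreviated 4/2.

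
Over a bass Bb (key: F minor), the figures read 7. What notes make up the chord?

Bb, Db, F, Ab

The written figures 7 are shorthand for 7/5/3: the 5/3 are implied.
A third above Bb in this key is Db.
A fifth above Bb in this key is F.
A seventh above Bb in this key is Ab.
Together with the bass Bb, this spells Bb minor seventh in root position.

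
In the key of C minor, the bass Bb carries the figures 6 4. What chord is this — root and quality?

The figures 6 4 indicate a triad in second inversion.
In second inversion the root lies a fourth above the bass: a fourth above Bb in C minor is Eb.
The chord tones are Bb, Eb, G, giving Eb major.

Eb major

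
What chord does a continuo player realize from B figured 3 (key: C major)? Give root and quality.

B diminished

The figures 3 indicate a triad in root position.
In root position the bass is the root, so the root is B.
The chord tones are B, D, F, giving B diminished.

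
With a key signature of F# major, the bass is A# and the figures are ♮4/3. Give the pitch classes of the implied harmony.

A#, C#, D, F#

The written figures ♮4/3 are shorthand for 6/4/3: the 6 is implied.
A third above A# in this key is C#.
A fourth above A# in this key is D#, made natural (D) by the ♮ figure.
A sixth above A# in this key is F#.
Together with the bass A#, this spells D augmented major seventh in second inversion.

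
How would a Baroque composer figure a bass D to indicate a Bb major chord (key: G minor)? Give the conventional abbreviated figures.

6

D is the third of Bb major, so the chord is in first inversion.
A triad in first inversion is figured 6/3, conventionally abbreviated 6.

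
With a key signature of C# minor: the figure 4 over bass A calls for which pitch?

D#

Counting 3 letter steps above A lands on D; in C# minor, that letter is D#.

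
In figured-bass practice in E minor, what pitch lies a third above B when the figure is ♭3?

Db

Counting 2 letter steps above B lands on D; in E minor, that letter is D.
The b3 figure lowers it a semitone, giving Db.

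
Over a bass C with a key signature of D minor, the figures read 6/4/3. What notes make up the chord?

A third above C in this key is E.
A fourth above C in this key is F.
A sixth above C in this key is A.
Together with the bass C, this spells F major seventh in second inversion.

C, E, F, A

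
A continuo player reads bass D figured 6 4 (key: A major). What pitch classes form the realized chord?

A fourth above D in this key is G#.
A sixth above D in this key is B.
Together with the bass D, this spells G# diminished in second inversion.

D, G#, B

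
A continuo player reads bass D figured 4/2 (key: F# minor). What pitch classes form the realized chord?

The written figures 4/2 are shorthand for 6/4/2: the 6 is implied.
A second above D in this key is E.
A fourth above D in this key is G#.
A sixth above D in this key is B.
Together with the bass D, this spells E dominant seventh in third inversion.

D, E, G#, B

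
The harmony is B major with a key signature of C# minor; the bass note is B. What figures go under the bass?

B is the root of B major, so the chord is in root position.
A triad in root position is figured 5/3, conventionally abbreviated (no figures — root-position triad).

no figures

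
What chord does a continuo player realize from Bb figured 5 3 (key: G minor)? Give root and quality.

The figures 5 3 indicate a triad in root position.
In root position the bass is the root, so the root is Bb.
The chord tones are Bb, D, F, giving Bb major.

Bb major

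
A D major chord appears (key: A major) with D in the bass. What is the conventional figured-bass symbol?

D is the root of D major, so the chord is in root position.
A triad in root position is figured 5/3, conventionally abbreviated (no figures — root-position triad).

no figures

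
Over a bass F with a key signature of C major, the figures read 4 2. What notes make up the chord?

The written figures 4 2 are shorthand for 6/4/2: the 6 is implied.
A second above F in this key is G.
A fourth above F in this key is B.
A sixth above F in this key is D.
Together with the bass F, this spells G dominant seventh in third inversion.

F, G, B, D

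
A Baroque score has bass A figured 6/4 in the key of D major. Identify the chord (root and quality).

The figures 6/4 indicate a triad in second inversion.
In second inversion the root lies a fourth above the bass: a fourth above A in D major is D.
The chord tones are A, D, F#, giving D major.

D major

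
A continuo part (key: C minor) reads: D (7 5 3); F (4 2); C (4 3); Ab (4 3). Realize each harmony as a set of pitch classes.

D (7/5/3): D, F, Ab, C.
F (6/4/2): F, G, Bb, D.
C (6/4/3): C, Eb, F, Ab.
Ab (6/4/3): Ab, C, D, F.

D, F, Ab, C | F, G, Bb, D | C, Eb, F, Ab | Ab, C, D, F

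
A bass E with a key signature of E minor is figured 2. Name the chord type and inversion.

seventh chord, third inversion

2 is shorthand for 6/4/2.
Intervals of 6/4/2 above the bass form a seventh chord; the bass is the seventh, so this is third inversion.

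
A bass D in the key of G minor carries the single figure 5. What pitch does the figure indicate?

Counting 4 letter steps above D lands on A; in G minor, that letter is A.

A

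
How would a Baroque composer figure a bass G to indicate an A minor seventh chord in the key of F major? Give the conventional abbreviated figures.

G is the seventh of A minor seventh, so the chord is in third inversion.
A seventh chord in third inversion is figured 6/4/2, conventionally abbreviated 4/2.

4/2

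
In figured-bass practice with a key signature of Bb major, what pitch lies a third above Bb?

Counting 2 letter steps above Bb lands on D; in Bb major, that letter is D.

D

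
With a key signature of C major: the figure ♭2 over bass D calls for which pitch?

Eb

Counting 1 letter step above D lands on E; in C major, that letter is E.
The b2 figure lowers it a semitone, giving Eb.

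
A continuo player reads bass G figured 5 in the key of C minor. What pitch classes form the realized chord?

G, Bb, D

The written figures 5 are shorthand for 5/3: the 3 is implied.
A third above G in this key is Bb.
A fifth above G in this key is D.
Together with the bass G, this spells G minor in root position.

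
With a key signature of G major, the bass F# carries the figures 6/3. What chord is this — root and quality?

The figures 6/3 indicate a triad in first inversion.
In first inversion the root lies a sixth above the bass: a sixth above F# in G major is D.
The chord tones are F#, A, D, giving D major.

D major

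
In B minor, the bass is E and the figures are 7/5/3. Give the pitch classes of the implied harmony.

E, G, B, D

A third above E in this key is G.
A fifth above E in this key is B.
A seventh above E in this key is D.
Together with the bass E, this spells E minor seventh in root position.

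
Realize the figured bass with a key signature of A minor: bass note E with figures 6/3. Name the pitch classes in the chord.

E, G, C

A third above E in this key is G.
A sixth above E in this key is C.
Together with the bass E, this spells C major in first inversion.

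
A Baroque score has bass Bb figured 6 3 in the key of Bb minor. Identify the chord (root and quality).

Gb major

The figures 6 3 indicate a triad in first inversion.
In first inversion the root lies a sixth above the bass: a sixth above Bb in Bb minor is Gb.
The chord tones are Bb, Db, Gb, giving Gb major.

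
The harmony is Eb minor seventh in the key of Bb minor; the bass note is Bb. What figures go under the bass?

Bb is the fifth of Eb minor seventh, so the chord is in second inversion.
A seventh chord in second inversion is figured 6/4/3, conventionally abbreviated 4/3.

4/3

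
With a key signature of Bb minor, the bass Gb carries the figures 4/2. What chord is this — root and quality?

The figures 4/2 indicate a seventh chord in third inversion.
In third inversion the root lies a second above the bass: a second above Gb in Bb minor is Ab.
The chord tones are Gb, Ab, C, Eb, giving Ab dominant seventh.

Ab dominant seventh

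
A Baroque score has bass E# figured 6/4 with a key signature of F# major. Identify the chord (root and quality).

The figures 6/4 indicate a triad in second inversion.
In second inversion the root lies a fourth above the bass: a fourth above E# in F# major is A#.
The chord tones are E#, A#, C#, giving A# minor.

A# minor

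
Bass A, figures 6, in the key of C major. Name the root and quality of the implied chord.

F major

The figures 6 indicate a triad in first inversion.
In first inversion the root lies a sixth above the bass: a sixth above A in C major is F.
The chord tones are A, C, F, giving F major.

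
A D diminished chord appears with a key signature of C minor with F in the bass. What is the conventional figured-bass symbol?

F is the third of D diminished, so the chord is in first inversion.
A triad in first inversion is figured 6/3, conventionally abbreviated 6.

6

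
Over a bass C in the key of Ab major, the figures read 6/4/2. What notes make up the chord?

C, Db, F, Ab

A second above C in this key is Db.
A fourth above C in this key is F.
A sixth above C in this key is Ab.
Together with the bass C, this spells Db major seventh in third inversion.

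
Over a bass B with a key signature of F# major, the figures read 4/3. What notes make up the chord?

B, D#, E#, G#

The written figures 4/3 are shorthand for 6/4/3: the 6 is implied.
A third above B in this key is D#.
A fourth above B in this key is E#.
A sixth above B in this key is G#.
Together with the bass B, this spells E# half-diminished seventh in second inversion.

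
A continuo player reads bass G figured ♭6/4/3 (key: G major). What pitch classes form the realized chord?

G, B, C, Eb

A third above G in this key is B.
A fourth above G in this key is C.
A sixth above G in this key is E, lowered to Eb by the flat.
Together with the bass G, this spells C minor-major seventh in second inversion.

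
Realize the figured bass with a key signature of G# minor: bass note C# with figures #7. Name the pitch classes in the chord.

C#, E, G#, B#

The written figures #7 are shorthand for 7/5/3: the 5/3 are implied.
A third above C# in this key is E.
A fifth above C# in this key is G#.
A seventh above C# in this key is B, raised to B# by the sharp.
Together with the bass C#, this spells C# minor-major seventh in root position.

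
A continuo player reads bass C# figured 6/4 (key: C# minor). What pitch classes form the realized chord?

C#, F#, A

A fourth above C# in this key is F#.
A sixth above C# in this key is A.
Together with the bass C#, this spells F# minor in second inversion.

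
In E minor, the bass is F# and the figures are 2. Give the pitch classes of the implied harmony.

The written figures 2 are shorthand for 6/4/2: the 6/4 are implied.
A second above F# in this key is G.
A fourth above F# in this key is B.
A sixth above F# in this key is D.
Together with the bass F#, this spells G major seventh in third inversion.

F#, G, B, D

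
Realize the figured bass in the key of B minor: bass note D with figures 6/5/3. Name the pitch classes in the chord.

A third above D in this key is F#.
A fifth above D in this key is A.
A sixth above D in this key is B.
Together with the bass D, this spells B minor seventh in first inversion.

D, F#, A, B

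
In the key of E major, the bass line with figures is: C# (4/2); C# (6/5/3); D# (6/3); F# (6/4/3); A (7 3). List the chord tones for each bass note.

C#, D#, F#, A | C#, E, G#, A | D#, F#, B | F#, A, B, D# | A, C#, E, G#

C# (6/4/2): C#, D#, F#, A.
C# (6/5/3): C#, E, G#, A.
D# (6/3): D#, F#, B.
F# (6/4/3): F#, A, B, D#.
A (7/5/3): A, C#, E, G#.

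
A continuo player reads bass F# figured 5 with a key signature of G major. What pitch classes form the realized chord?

F#, A, C

The written figures 5 are shorthand for 5/3: the 3 is implied.
A third above F# in this key is A.
A fifth above F# in this key is C.
Together with the bass F#, this spells F# diminished in root position.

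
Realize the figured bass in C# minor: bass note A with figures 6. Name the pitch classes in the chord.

The written figures 6 are shorthand for 6/3: the 3 is implied.
A third above A in this key is C#.
A sixth above A in this key is F#.
Together with the bass A, this spells F# minor in first inversion.

A, C#, F#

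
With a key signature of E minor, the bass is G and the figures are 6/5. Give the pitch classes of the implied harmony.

G, B, D, E

The written figures 6/5 are shorthand for 6/5/3: the 3 is implied.
A third above G in this key is B.
A fifth above G in this key is D.
A sixth above G in this key is E.
Together with the bass G, this spells E minor seventh in first inversion.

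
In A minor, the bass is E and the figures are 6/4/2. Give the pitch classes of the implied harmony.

A second above E in this key is F.
A fourth above E in this key is A.
A sixth above E in this key is C.
Together with the bass E, this spells F major seventh in third inversion.

E, F, A, C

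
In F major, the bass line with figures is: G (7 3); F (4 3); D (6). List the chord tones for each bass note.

G (7/5/3): G, Bb, D, F.
F (6/4/3): F, A, Bb, D.
D (6/3): D, F, Bb.

G, Bb, D, F | F, A, Bb, D | D, F, Bb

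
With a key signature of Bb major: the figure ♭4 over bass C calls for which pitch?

Counting 3 letter steps above C lands on F; in Bb major, that letter is F.
The b4 figure lowers it a semitone, giving Fb.

Fb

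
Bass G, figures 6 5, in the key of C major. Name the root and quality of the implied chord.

E minor seventh

The figures 6 5 indicate a seventh chord in first inversion.
In first inversion the root lies a sixth above the bass: a sixth above G in C major is E.
The chord tones are G, B, D, E, giving E minor seventh.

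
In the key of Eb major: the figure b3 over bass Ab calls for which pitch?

Counting 2 letter steps above Ab lands on C; in Eb major, that letter is C.
The b3 figure lowers it a semitone, giving Cb.

Cb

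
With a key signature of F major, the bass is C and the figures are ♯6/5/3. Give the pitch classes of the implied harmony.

C, E, G, A#

A third above C in this key is E.
A fifth above C in this key is G.
A sixth above C in this key is A, raised to A# by the sharp.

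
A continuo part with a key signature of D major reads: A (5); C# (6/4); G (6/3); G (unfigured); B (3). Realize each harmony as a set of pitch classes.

A, C#, E | C#, F#, A | G, B, E | G, B, D | B, D, F#

A (5/3): A, C#, E.
C# (6/4): C#, F#, A.
G (6/3): G, B, E.
G (5/3): G, B, D.
B (5/3): B, D, F#.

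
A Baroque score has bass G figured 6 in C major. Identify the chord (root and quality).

E minor

The figures 6 indicate a triad in first inversion.
In first inversion the root lies a sixth above the bass: a sixth above G in C major is E.
The chord tones are G, B, E, giving E minor.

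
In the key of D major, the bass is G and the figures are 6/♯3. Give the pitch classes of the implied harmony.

A third above G in this key is B, raised to B# by the sharp.
A sixth above G in this key is E.

G, B#, E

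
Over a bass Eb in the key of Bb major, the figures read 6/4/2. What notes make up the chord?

A second above Eb in this key is F.
A fourth above Eb in this key is A.
A sixth above Eb in this key is C.
Together with the bass Eb, this spells F dominant seventh in third inversion.

Eb, F, A, C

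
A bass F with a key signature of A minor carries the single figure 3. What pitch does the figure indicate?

A

Counting 2 letter steps above F lands on A; in A minor, that letter is A.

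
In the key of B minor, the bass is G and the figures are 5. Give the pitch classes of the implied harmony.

G, B, D

The written figures 5 are shorthand for 5/3: the 3 is implied.
A third above G in this key is B.
A fifth above G in this key is D.
Together with the bass G, this spells G major in root position.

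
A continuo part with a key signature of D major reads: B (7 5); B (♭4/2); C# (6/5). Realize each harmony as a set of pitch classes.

B (7/5/3): B, D, F#, A.
B (6/b4/2): B, C#, Eb, G.
C# (6/5/3): C#, E, G, A.

B, D, F#, A | B, C#, Eb, G | C#, E, G, A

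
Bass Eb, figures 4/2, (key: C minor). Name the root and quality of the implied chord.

F minor seventh

The figures 4/2 indicate a seventh chord in third inversion.
In third inversion the root lies a second above the bass: a second above Eb in C minor is F.
The chord tones are Eb, F, Ab, C, giving F minor seventh.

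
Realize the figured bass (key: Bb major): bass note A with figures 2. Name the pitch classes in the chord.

The written figures 2 are shorthand for 6/4/2: the 6/4 are implied.
A second above A in this key is Bb.
A fourth above A in this key is D.
A sixth above A in this key is F.
Together with the bass A, this spells Bb major seventh in third inversion.

A, Bb, D, F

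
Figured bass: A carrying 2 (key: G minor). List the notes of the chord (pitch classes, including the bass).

The written figures 2 are shorthand for 6/4/2: the 6/4 are implied.
A second above A in this key is Bb.
A fourth above A in this key is D.
A sixth above A in this key is F.
Together with the bass A, this spells Bb major seventh in third inversion.

A, Bb, D, F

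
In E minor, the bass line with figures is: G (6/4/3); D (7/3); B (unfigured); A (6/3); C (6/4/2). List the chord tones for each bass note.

G (6/4/3): G, B, C, E.
D (7/5/3): D, F#, A, C.
B (5/3): B, D, F#.
A (6/3): A, C, F#.
C (6/4/2): C, D, F#, A.

G, B, C, E | D, F#, A, C | B, D, F# | A, C, F# | C, D, F#, A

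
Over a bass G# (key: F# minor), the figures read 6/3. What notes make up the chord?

G#, B, E

A third above G# in this key is B.
A sixth above G# in this key is E.
Together with the bass G#, this spells E major in first inversion.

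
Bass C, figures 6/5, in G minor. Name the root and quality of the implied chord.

The figures 6/5 indicate a seventh chord in first inversion.
In first inversion the root lies a sixth above the bass: a sixth above C in G minor is A.
The chord tones are C, Eb, G, A, giving A half-diminished seventh.

A half-diminished seventh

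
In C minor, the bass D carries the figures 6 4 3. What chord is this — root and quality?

The figures 6 4 3 indicate a seventh chord in second inversion.
In second inversion the root lies a fourth above the bass: a fourth above D in C minor is G.
The chord tones are D, F, G, Bb, giving G minor seventh.

G minor seventh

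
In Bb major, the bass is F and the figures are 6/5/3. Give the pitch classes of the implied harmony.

A third above F in this key is A.
A fifth above F in this key is C.
A sixth above F in this key is D.
Together with the bass F, this spells D minor seventh in first inversion.

F, A, C, D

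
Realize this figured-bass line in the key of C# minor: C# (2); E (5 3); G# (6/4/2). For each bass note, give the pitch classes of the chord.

C#, D#, F#, A | E, G#, B | G#, A, C#, E

C# (6/4/2): C#, D#, F#, A.
E (5/3): E, G#, B.
G# (6/4/2): G#, A, C#, E.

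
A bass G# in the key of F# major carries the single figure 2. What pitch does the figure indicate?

A#

Counting 1 letter step above G# lands on A; in F# major, that letter is A#.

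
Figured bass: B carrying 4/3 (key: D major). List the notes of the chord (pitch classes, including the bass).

The written figures 4/3 are shorthand for 6/4/3: the 6 is implied.
A third above B in this key is D.
A fourth above B in this key is E.
A sixth above B in this key is G.
Together with the bass B, this spells E minor seventh in second inversion.

B, D, E, G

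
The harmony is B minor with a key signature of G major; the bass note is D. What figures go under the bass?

D is the third of B minor, so the chord is in first inversion.
A triad in first inversion is figured 6/3, conventionally abbreviated 6.

6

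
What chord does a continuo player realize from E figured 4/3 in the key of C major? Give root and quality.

A minor seventh

The figures 4/3 indicate a seventh chord in second inversion.
In second inversion the root lies a fourth above the bass: a fourth above E in C major is A.
The chord tones are E, G, A, C, giving A minor seventh.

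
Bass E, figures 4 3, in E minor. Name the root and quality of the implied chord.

A minor seventh

The figures 4 3 indicate a seventh chord in second inversion.
In second inversion the root lies a fourth above the bass: a fourth above E in E minor is A.
The chord tones are E, G, A, C, giving A minor seventh.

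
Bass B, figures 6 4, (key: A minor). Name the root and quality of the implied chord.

The figures 6 4 indicate a triad in second inversion.
In second inversion the root lies a fourth above the bass: a fourth above B in A minor is E.
The chord tones are B, E, G, giving E minor.

E minor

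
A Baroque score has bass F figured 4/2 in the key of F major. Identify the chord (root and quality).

The figures 4/2 indicate a seventh chord in third inversion.
In third inversion the root lies a second above the bass: a second above F in F major is G.
The chord tones are F, G, Bb, D, giving G minor seventh.

G minor seventh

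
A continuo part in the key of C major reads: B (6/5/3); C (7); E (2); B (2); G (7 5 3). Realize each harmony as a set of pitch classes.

B (6/5/3): B, D, F, G.
C (7/5/3): C, E, G, B.
E (6/4/2): E, F, A, C.
B (6/4/2): B, C, E, G.
G (7/5/3): G, B, D, F.

B, D, F, G | C, E, G, B | E, F, A, C | B, C, E, G | G, B, D, F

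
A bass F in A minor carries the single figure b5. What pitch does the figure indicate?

Counting 4 letter steps above F lands on C; in A minor, that letter is C.
The b5 figure lowers it a semitone, giving Cb.

Cb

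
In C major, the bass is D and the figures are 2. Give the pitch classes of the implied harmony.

The written figures 2 are shorthand for 6/4/2: the 6/4 are implied.
A second above D in this key is E.
A fourth above D in this key is G.
A sixth above D in this key is B.
Together with the bass D, this spells E minor seventh in third inversion.

D, E, G, B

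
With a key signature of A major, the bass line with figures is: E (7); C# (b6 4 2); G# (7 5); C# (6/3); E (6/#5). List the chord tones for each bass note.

E (7/5/3): E, G#, B, D.
C# (b6/4/2): C#, D, F#, Ab.
G# (7/5/3): G#, B, D, F#.
C# (6/3): C#, E, A.
E (6/#5/3): E, G#, B#, C#.

E, G#, B, D | C#, D, F#, Ab | G#, B, D, F# | C#, E, A | E, G#, B#, C#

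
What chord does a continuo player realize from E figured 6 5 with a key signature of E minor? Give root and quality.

The figures 6 5 indicate a seventh chord in first inversion.
In first inversion the root lies a sixth above the bass: a sixth above E in E minor is C.
The chord tones are E, G, B, C, giving C major seventh.

C major seventh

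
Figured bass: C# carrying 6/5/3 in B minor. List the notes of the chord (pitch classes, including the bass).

A third above C# in this key is E.
A fifth above C# in this key is G.
A sixth above C# in this key is A.
Together with the bass C#, this spells A dominant seventh in first inversion.

C#, E, G, A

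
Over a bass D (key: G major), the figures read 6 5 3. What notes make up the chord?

A third above D in this key is F#.
A fifth above D in this key is A.
A sixth above D in this key is B.
Together with the bass D, this spells B minor seventh in first inversion.

D, F#, A, B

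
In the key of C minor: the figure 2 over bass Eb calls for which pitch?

F

Counting 1 letter step above Eb lands on F; in C minor, that letter is F.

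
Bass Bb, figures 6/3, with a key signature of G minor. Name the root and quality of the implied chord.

G minor

The figures 6/3 indicate a triad in first inversion.
In first inversion the root lies a sixth above the bass: a sixth above Bb in G minor is G.
The chord tones are Bb, D, G, giving G minor.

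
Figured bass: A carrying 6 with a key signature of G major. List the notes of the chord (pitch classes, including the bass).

The written figures 6 are shorthand for 6/3: the 3 is implied.
A third above A in this key is C.
A sixth above A in this key is F#.
Together with the bass A, this spells F# diminished in first inversion.

A, C, F#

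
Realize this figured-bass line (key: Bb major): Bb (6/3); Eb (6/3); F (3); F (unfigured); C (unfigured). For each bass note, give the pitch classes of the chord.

Bb, D, G | Eb, G, C | F, A, C | F, A, C | C, Eb, G

Bb (6/3): Bb, D, G.
Eb (6/3): Eb, G, C.
F (5/3): F, A, C.
F (5/3): F, A, C.
C (5/3): C, Eb, G.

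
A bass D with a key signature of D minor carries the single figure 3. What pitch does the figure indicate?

F

Counting 2 letter steps above D lands on F; in D minor, that letter is F.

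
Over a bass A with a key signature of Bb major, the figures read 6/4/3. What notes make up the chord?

A, C, D, F

A third above A in this key is C.
A fourth above A in this key is D.
A sixth above A in this key is F.
Together with the bass A, this spells D minor seventh in second inversion.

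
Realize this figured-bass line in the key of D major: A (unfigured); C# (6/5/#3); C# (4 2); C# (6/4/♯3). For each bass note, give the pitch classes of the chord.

A, C#, E | C#, E#, G, A | C#, D, F#, A | C#, E#, F#, A

A (5/3): A, C#, E.
C# (6/5/#3): C#, E#, G, A.
C# (6/4/2): C#, D, F#, A.
C# (6/4/#3): C#, E#, F#, A.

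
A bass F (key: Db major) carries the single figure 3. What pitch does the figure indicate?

Ab

Counting 2 letter steps above F lands on A; in Db major, that letter is Ab.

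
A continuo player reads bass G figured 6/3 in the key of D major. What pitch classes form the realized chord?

A third above G in this key is B.
A sixth above G in this key is E.
Together with the bass G, this spells E minor in first inversion.

G, B, E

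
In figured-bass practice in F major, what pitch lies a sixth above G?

Counting 5 letter steps above G lands on E; in F major, that letter is E.

E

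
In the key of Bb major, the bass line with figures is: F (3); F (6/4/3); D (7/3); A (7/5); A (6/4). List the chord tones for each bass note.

F (5/3): F, A, C.
F (6/4/3): F, A, Bb, D.
D (7/5/3): D, F, A, C.
A (7/5/3): A, C, Eb, G.
A (6/4): A, D, F.

F, A, C | F, A, Bb, D | D, F, A, C | A, C, Eb, G | A, D, F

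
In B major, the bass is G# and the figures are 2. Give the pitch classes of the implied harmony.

The written figures 2 are shorthand for 6/4/2: the 6/4 are implied.
A second above G# in this key is A#.
A fourth above G# in this key is C#.
A sixth above G# in this key is E.
Together with the bass G#, this spells A# half-diminished seventh in third inversion.

G#, A#, C#, E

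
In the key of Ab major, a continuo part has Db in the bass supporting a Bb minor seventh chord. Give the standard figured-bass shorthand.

Db is the third of Bb minor seventh, so the chord is in first inversion.
A seventh chord in first inversion is figured 6/5/3, conventionally abbreviated 6/5.

6/5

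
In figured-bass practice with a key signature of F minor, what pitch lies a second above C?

Counting 1 letter step above C lands on D; in F minor, that letter is Db.

Db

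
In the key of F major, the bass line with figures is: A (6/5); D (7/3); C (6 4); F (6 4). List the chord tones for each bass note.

A, C, E, F | D, F, A, C | C, F, A | F, Bb, D

A (6/5/3): A, C, E, F.
D (7/5/3): D, F, A, C.
C (6/4): C, F, A.
F (6/4): F, Bb, D.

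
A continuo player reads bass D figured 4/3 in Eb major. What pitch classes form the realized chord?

D, F, G, Bb

The written figures 4/3 are shorthand for 6/4/3: the 6 is implied.
A third above D in this key is F.
A fourth above D in this key is G.
A sixth above D in this key is Bb.
Together with the bass D, this spells G minor seventh in second inversion.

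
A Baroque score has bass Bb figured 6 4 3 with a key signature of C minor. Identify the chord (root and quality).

Eb major seventh

The figures 6 4 3 indicate a seventh chord in second inversion.
In second inversion the root lies a fourth above the bass: a fourth above Bb in C minor is Eb.
The chord tones are Bb, D, Eb, G, giving Eb major seventh.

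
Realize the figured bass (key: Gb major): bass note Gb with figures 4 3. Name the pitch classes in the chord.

The written figures 4 3 are shorthand for 6/4/3: the 6 is implied.
A third above Gb in this key is Bb.
A fourth above Gb in this key is Cb.
A sixth above Gb in this key is Eb.
Together with the bass Gb, this spells Cb major seventh in second inversion.

Gb, Bb, Cb, Eb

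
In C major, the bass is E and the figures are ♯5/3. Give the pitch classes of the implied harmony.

A third above E in this key is G.
A fifth above E in this key is B, raised to B# by the sharp.

E, G, B#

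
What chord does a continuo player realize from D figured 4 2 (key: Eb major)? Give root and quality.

Eb major seventh

The figures 4 2 indicate a seventh chord in third inversion.
In third inversion the root lies a second above the bass: a second above D in Eb major is Eb.
The chord tones are D, Eb, G, Bb, giving Eb major seventh.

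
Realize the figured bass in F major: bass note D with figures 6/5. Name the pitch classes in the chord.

D, F, A, Bb

The written figures 6/5 are shorthand for 6/5/3: the 3 is implied.
A third above D in this key is F.
A fifth above D in this key is A.
A sixth above D in this key is Bb.
Together with the bass D, this spells Bb major seventh in first inversion.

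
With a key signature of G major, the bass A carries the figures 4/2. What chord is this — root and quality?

The figures 4/2 indicate a seventh chord in third inversion.
In third inversion the root lies a second above the bass: a second above A in G major is B.
The chord tones are A, B, D, F#, giving B minor seventh.

B minor seventh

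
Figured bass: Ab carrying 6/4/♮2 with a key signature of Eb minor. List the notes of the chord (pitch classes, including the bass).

Ab, B, Db, F

A second above Ab in this key is Bb, made natural (B) by the ♮ figure.
A fourth above Ab in this key is Db.
A sixth above Ab in this key is F.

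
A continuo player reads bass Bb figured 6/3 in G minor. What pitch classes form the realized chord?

Bb, D, G

A third above Bb in this key is D.
A sixth above Bb in this key is G.
Together with the bass Bb, this spells G minor in first inversion.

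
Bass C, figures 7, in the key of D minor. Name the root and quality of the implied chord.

The figures 7 indicate a seventh chord in root position.
In root position the bass is the root, so the root is C.
The chord tones are C, E, G, Bb, giving C dominant seventh.

C dominant seventh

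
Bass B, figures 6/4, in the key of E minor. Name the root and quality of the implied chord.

The figures 6/4 indicate a triad in second inversion.
In second inversion the root lies a fourth above the bass: a fourth above B in E minor is E.
The chord tones are B, E, G, giving E minor.

E minor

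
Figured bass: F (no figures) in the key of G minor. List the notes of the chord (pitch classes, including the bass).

F, A, C

An unfigured bass implies 5/3.
A third above F in this key is A.
A fifth above F in this key is C.
Together with the bass F, this spells F major in root position.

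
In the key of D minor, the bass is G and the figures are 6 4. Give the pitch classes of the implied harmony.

A fourth above G in this key is C.
A sixth above G in this key is E.
Together with the bass G, this spells C major in second inversion.

G, C, E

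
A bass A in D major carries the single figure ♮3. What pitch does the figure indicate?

Counting 2 letter steps above A lands on C; in D major, that letter is C#.
The ♮3 figure makes it natural, giving C.

C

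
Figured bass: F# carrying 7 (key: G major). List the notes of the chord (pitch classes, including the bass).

The written figures 7 are shorthand for 7/5/3: the 5/3 are implied.
A third above F# in this key is A.
A fifth above F# in this key is C.
A seventh above F# in this key is E.
Together with the bass F#, this spells F# half-diminished seventh in root position.

F#, A, C, E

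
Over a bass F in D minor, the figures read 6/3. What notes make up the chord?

F, A, D

A third above F in this key is A.
A sixth above F in this key is D.
Together with the bass F, this spells D minor in first inversion.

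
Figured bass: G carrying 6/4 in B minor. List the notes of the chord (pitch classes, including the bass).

G, C#, E

A fourth above G in this key is C#.
A sixth above G in this key is E.
Together with the bass G, this spells C# diminished in second inversion.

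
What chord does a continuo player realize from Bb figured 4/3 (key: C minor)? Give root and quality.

The figures 4/3 indicate a seventh chord in second inversion.
In second inversion the root lies a fourth above the bass: a fourth above Bb in C minor is Eb.
The chord tones are Bb, D, Eb, G, giving Eb major seventh.

Eb major seventh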